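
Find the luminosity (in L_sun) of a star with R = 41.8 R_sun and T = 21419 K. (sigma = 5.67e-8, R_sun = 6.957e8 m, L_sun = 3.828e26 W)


R = 41.8 * 6.957e8 m = 2.908026e+10 m. L = 4*pi*R^2*sigma*T^4 = 4*pi*(2.908026e+10)^2 * 5.67e-8 * 21419^4 = 1.268195642e+32 W. L/L_sun = 1.268195642e+32 / 3.828e26 = 331294.5774

331294.5774 L_sun


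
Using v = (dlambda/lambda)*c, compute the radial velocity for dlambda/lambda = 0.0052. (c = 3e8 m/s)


v = (dlambda/lambda) * c = 0.0052 * 3e8 = 1.560e+06

1.560e+06 m/s


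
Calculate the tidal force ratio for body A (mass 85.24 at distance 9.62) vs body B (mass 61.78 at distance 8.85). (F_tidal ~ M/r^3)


Ratio = (M1/r1^3) / (M2/r2^3) = (85.24/9.62^3) / (61.78/8.85^3) = 1.0742

1.0742


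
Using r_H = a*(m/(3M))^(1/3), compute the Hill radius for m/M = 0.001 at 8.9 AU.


r_H = a * (m/3M)^(1/3) = 8.9 * (0.001/3)^(1/3) = 0.6171

0.6171 AU


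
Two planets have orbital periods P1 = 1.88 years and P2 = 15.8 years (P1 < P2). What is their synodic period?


1/P_syn = |1/P1 - 1/P2| = |1/1.88 - 1/15.8| => P_syn = 2.1339

2.1339 years


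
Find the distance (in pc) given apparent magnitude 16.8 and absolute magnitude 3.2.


d = 10^((m - M + 5)/5) = 10^((16.8 - 3.2 + 5)/5) = 5248.0746

5248.0746 pc


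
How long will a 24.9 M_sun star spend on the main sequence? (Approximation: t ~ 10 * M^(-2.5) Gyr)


t = 10 * M^(-2.5) = 10 * 24.9^(-2.5) = 0.0032

0.0032 Gyr


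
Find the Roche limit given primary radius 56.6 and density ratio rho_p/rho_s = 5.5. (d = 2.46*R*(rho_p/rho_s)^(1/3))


d_Roche = 2.46 * 56.6 * 5.5^(1/3) = 245.7758

245.7758


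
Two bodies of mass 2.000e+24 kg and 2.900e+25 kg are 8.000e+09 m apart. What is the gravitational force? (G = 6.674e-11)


F = G*m1*m2/r^2 = 6.674e-11 * 2.000e+24 * 2.900e+25 / (8.000e+09)^2 = 6.674e-11 * 5.800e+49 / 6.400e+19 = 6.048e+19

6.048e+19 N


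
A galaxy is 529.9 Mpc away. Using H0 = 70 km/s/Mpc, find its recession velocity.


v = H0 * d = 70 * 529.9 = 37093.0

37093.0 km/s


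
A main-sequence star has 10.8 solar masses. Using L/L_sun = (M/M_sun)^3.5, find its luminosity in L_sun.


L/L_sun = (M/M_sun)^3.5 = 10.8^3.5 = 4139.8361

4139.8361 L_sun


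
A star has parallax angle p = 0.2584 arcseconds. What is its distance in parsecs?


d = 1/p = 1/0.2584 = 3.87

3.87 pc


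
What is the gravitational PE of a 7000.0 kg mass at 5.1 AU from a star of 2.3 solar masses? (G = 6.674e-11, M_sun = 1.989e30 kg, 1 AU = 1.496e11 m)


M = 2.3 * 1.989e30 kg = 4.5747e+30 kg; r = 5.1 AU * 1.496e11 m/AU = 7.6296e+11 m. U = -GM*m/r = -(6.674e-11 * 4.5747e+30 * 7000.0) / 7.6296e+11 = -2.801e+12

-2.801e+12 J


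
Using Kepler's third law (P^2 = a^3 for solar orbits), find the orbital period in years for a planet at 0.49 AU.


P = a^(3/2) = 0.49^1.5 = 0.343

0.343 years


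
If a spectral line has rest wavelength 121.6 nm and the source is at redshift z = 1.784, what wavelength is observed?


lam_obs = lam_emit * (1 + z) = 121.6 * (1 + 1.784) = 338.5344

338.5344 nm


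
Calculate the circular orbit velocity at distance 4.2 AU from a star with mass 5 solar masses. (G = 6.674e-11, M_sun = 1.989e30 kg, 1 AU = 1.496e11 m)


v = sqrt(GM/r) = sqrt(6.674e-11 * 9.945e+30 / 6.283e+11) = 32501.6233

32501.6233 m/s


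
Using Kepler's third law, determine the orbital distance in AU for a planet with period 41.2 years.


a = P^(2/3) = 41.2^(2/3) = 11.9288

11.9288 AU


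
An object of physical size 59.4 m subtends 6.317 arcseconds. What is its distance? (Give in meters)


D = size / theta_rad, theta_rad = 6.317 * pi/(180*3600) = 3.063e-05, D = 1.940e+06

1.940e+06 m


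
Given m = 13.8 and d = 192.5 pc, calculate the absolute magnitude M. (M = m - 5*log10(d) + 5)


M = m - 5*log10(d) + 5 = 13.8 - 5*log10(192.5) + 5 = 7.3778

7.3778


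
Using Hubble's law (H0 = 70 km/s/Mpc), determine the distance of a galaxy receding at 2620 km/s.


d = v / H0 = 2620 / 70 = 37.4286

37.4286 Mpc


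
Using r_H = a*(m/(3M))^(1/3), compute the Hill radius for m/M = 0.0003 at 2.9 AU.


r_H = a * (m/3M)^(1/3) = 2.9 * (0.0003/3)^(1/3) = 0.1346

0.1346 AU


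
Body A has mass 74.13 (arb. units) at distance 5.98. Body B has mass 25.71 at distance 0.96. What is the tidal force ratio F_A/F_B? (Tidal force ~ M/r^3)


Ratio = (M1/r1^3) / (M2/r2^3) = (74.13/5.98^3) / (25.71/0.96^3) = 0.0119

0.0119


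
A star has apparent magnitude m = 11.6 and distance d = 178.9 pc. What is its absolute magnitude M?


M = m - 5*log10(d) + 5 = 11.6 - 5*log10(178.9) + 5 = 5.3369

5.3369


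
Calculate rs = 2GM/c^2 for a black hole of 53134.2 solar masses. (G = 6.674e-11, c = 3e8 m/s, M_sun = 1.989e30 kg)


M = 53134.2 * 1.989e30 kg = 1.056839238e+35 kg. rs = 2GM/c^2 = 2 * 6.674e-11 * 1.056839238e+35 / (3e8)^2 = 1.567e+08

1.567e+08 m


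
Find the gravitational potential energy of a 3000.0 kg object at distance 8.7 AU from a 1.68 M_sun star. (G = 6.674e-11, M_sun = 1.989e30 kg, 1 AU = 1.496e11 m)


M = 1.68 * 1.989e30 kg = 3.34152e+30 kg; r = 8.7 AU * 1.496e11 m/AU = 1.30152e+12 m. U = -GM*m/r = -(6.674e-11 * 3.34152e+30 * 3000.0) / 1.30152e+12 = -5.140e+11

-5.140e+11 J


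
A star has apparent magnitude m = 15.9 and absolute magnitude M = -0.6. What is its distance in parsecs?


d = 10^((m - M + 5)/5) = 10^((15.9 - -0.6 + 5)/5) = 19952.6231

19952.6231 pc


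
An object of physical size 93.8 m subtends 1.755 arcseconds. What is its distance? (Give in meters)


D = size / theta_rad, theta_rad = 1.755 * pi/(180*3600) = 8.508e-06, D = 1.102e+07

1.102e+07 m


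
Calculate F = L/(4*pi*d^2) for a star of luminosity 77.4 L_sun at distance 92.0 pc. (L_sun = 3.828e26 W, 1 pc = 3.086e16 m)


F = L / (4*pi*d^2) = 2.963e+28 / (4*pi*(2.839e+18)^2) = 2.925e-10

2.925e-10 W/m^2


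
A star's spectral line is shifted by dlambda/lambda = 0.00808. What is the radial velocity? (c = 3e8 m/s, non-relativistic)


v = (dlambda/lambda) * c = 0.00808 * 3e8 = 2.424e+06

2.424e+06 m/s


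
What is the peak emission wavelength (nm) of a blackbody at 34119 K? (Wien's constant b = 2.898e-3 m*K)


lam_max = b / T = 2.898e-3 / 34119 = 8.494e-08 m = 84.938 nm

84.938 nm


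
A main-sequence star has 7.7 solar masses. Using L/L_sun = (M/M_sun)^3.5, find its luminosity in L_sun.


L/L_sun = (M/M_sun)^3.5 = 7.7^3.5 = 1266.8277

1266.8277 L_sun


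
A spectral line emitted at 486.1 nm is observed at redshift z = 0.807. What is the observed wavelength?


lam_obs = lam_emit * (1 + z) = 486.1 * (1 + 0.807) = 878.3827

878.3827 nm


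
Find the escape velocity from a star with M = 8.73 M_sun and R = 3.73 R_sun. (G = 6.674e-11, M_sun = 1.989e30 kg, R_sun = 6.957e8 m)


M = 8.73 * 1.989e30 kg = 1.736397e+31 kg; R = 3.73 * 6.957e8 m = 2.594961e+09 m. v_esc = sqrt(2GM/R) = sqrt(2 * 6.674e-11 * 1.736397e+31 / 2.594961e+09) = 945077.0017

945077.0017 m/s


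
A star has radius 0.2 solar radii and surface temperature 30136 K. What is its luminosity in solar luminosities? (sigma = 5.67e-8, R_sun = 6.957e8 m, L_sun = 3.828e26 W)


R = 0.2 * 6.957e8 m = 1.3914e+08 m. L = 4*pi*R^2*sigma*T^4 = 4*pi*(1.3914e+08)^2 * 5.67e-8 * 30136^4 = 1.137730366e+28 W. L/L_sun = 1.137730366e+28 / 3.828e26 = 29.7213

29.7213 L_sun


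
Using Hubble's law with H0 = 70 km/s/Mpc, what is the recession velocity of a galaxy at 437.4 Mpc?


v = H0 * d = 70 * 437.4 = 30618.0

30618.0 km/s


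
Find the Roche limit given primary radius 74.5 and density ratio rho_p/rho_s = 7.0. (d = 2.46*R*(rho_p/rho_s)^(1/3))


d_Roche = 2.46 * 74.5 * 7.0^(1/3) = 350.5829

350.5829


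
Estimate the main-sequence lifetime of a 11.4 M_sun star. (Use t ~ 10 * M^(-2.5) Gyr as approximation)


t = 10 * M^(-2.5) = 10 * 11.4^(-2.5) = 0.0228

0.0228 Gyr


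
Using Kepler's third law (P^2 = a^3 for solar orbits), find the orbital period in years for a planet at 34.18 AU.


P = a^(3/2) = 34.18^1.5 = 199.8288

199.8288 years


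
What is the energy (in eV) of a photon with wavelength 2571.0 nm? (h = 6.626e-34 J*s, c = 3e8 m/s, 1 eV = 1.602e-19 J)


E = hc/lambda = 6.626e-34 * 3e8 / 2.571e-06 = 7.732e-20 J = 0.4826 eV

0.4826 eV


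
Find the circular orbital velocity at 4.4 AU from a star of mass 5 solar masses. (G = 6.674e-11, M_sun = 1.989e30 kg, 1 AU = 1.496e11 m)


v = sqrt(GM/r) = sqrt(6.674e-11 * 9.945e+30 / 6.582e+11) = 31754.3597

31754.3597 m/s


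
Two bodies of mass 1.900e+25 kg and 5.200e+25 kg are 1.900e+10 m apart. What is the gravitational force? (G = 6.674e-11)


F = G*m1*m2/r^2 = 6.674e-11 * 1.900e+25 * 5.200e+25 / (1.900e+10)^2 = 6.674e-11 * 9.880e+50 / 3.610e+20 = 1.827e+20

1.827e+20 N


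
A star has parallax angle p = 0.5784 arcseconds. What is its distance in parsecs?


d = 1/p = 1/0.5784 = 1.7289

1.7289 pc


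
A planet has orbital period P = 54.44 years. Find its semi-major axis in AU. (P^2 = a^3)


a = P^(2/3) = 54.44^(2/3) = 14.3641

14.3641 AU


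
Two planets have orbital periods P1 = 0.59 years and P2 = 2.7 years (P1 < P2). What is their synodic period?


1/P_syn = |1/P1 - 1/P2| = |1/0.59 - 1/2.7| => P_syn = 0.755

0.755 years


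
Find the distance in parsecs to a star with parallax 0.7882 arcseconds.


d = 1/p = 1/0.7882 = 1.2687

1.2687 pc


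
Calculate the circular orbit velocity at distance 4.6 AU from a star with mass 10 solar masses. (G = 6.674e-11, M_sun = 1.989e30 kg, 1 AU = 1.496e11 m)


v = sqrt(GM/r) = sqrt(6.674e-11 * 1.989e+31 / 6.882e+11) = 43920.3488

43920.3488 m/s


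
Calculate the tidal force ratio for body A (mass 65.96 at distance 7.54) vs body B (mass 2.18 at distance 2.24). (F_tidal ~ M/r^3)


Ratio = (M1/r1^3) / (M2/r2^3) = (65.96/7.54^3) / (2.18/2.24^3) = 0.7933

0.7933


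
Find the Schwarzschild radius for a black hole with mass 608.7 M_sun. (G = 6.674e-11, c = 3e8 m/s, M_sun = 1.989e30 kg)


M = 608.7 * 1.989e30 kg = 1.2107043e+33 kg. rs = 2GM/c^2 = 2 * 6.674e-11 * 1.2107043e+33 / (3e8)^2 = 1.796e+06

1.796e+06 m


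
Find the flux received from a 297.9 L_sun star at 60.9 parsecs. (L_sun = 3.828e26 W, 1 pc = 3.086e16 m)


F = L / (4*pi*d^2) = 1.140e+29 / (4*pi*(1.879e+18)^2) = 2.569e-09

2.569e-09 W/m^2


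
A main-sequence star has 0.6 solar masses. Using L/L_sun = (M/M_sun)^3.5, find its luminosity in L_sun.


L/L_sun = (M/M_sun)^3.5 = 0.6^3.5 = 0.1673

0.1673 L_sun


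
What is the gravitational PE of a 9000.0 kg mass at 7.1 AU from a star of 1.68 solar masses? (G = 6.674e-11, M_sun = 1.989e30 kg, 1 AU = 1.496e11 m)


M = 1.68 * 1.989e30 kg = 3.34152e+30 kg; r = 7.1 AU * 1.496e11 m/AU = 1.06216e+12 m. U = -GM*m/r = -(6.674e-11 * 3.34152e+30 * 9000.0) / 1.06216e+12 = -1.890e+12

-1.890e+12 J


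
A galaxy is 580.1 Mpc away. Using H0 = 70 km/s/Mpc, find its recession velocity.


v = H0 * d = 70 * 580.1 = 40607.0

40607.0 km/s


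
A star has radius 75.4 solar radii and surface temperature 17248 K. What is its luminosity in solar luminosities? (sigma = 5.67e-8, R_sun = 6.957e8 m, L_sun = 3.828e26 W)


R = 75.4 * 6.957e8 m = 5.245578e+10 m. L = 4*pi*R^2*sigma*T^4 = 4*pi*(5.245578e+10)^2 * 5.67e-8 * 17248^4 = 1.735140295e+32 W. L/L_sun = 1.735140295e+32 / 3.828e26 = 453275.939

453275.939 L_sun


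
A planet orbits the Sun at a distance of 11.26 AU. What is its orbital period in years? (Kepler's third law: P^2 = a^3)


P = a^(3/2) = 11.26^1.5 = 37.784

37.784 years


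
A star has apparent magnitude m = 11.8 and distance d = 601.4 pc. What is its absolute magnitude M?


M = m - 5*log10(d) + 5 = 11.8 - 5*log10(601.4) + 5 = 2.9042

2.9042


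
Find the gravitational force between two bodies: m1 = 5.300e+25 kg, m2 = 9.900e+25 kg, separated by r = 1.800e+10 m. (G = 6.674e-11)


F = G*m1*m2/r^2 = 6.674e-11 * 5.300e+25 * 9.900e+25 / (1.800e+10)^2 = 6.674e-11 * 5.247e+51 / 3.240e+20 = 1.081e+21

1.081e+21 N


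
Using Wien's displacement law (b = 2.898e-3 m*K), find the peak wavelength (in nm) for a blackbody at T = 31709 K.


lam_max = b / T = 2.898e-3 / 31709 = 9.139e-08 m = 91.3936 nm

91.3936 nm


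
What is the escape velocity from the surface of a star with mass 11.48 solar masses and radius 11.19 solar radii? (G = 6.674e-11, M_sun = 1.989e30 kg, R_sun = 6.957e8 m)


M = 11.48 * 1.989e30 kg = 2.283372e+31 kg; R = 11.19 * 6.957e8 m = 7.784883e+09 m. v_esc = sqrt(2GM/R) = sqrt(2 * 6.674e-11 * 2.283372e+31 / 7.784883e+09) = 625706.101

625706.101 m/s


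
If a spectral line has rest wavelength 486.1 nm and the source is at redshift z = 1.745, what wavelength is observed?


lam_obs = lam_emit * (1 + z) = 486.1 * (1 + 1.745) = 1334.3445

1334.3445 nm


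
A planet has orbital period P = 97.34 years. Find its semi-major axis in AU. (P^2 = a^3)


a = P^(2/3) = 97.34^(2/3) = 21.1606

21.1606 AU


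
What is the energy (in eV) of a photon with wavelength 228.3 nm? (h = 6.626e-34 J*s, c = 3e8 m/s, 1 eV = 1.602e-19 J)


E = hc/lambda = 6.626e-34 * 3e8 / 2.283e-07 = 8.707e-19 J = 5.4351 eV

5.4351 eV


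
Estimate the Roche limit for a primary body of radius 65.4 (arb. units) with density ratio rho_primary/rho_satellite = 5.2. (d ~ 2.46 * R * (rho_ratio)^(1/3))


d_Roche = 2.46 * 65.4 * 5.2^(1/3) = 278.728

278.728


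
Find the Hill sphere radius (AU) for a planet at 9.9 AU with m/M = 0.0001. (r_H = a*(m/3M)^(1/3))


r_H = a * (m/3M)^(1/3) = 9.9 * (0.0001/3)^(1/3) = 0.3186

0.3186 AU


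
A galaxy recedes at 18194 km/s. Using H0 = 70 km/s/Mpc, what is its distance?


d = v / H0 = 18194 / 70 = 259.9143

259.9143 Mpc


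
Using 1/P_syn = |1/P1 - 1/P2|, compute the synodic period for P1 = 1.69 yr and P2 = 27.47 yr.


1/P_syn = |1/P1 - 1/P2| = |1/1.69 - 1/27.47| => P_syn = 1.8008

1.8008 years


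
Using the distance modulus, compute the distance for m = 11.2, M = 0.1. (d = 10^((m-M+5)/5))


d = 10^((m - M + 5)/5) = 10^((11.2 - 0.1 + 5)/5) = 1659.5869

1659.5869 pc


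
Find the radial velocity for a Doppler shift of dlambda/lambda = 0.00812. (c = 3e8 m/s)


v = (dlambda/lambda) * c = 0.00812 * 3e8 = 2.436e+06

2.436e+06 m/s


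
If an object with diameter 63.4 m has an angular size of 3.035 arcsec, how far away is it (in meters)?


D = size / theta_rad, theta_rad = 3.035 * pi/(180*3600) = 1.471e-05, D = 4.309e+06

4.309e+06 m


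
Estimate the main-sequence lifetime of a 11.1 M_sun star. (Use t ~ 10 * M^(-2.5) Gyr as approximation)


t = 10 * M^(-2.5) = 10 * 11.1^(-2.5) = 0.0244

0.0244 Gyr


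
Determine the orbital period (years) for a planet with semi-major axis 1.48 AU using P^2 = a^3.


P = a^(3/2) = 1.48^1.5 = 1.8005

1.8005 years


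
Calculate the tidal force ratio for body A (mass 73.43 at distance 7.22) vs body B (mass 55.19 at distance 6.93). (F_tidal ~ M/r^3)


Ratio = (M1/r1^3) / (M2/r2^3) = (73.43/7.22^3) / (55.19/6.93^3) = 1.1765

1.1765


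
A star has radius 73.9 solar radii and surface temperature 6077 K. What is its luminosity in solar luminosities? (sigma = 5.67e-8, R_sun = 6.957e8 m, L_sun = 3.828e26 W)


R = 73.9 * 6.957e8 m = 5.141223e+10 m. L = 4*pi*R^2*sigma*T^4 = 4*pi*(5.141223e+10)^2 * 5.67e-8 * 6077^4 = 2.568518818e+30 W. L/L_sun = 2.568518818e+30 / 3.828e26 = 6709.8193

6709.8193 L_sun


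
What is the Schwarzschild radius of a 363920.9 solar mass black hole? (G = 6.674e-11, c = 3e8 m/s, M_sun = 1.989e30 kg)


M = 363920.9 * 1.989e30 kg = 7.238386701e+35 kg. rs = 2GM/c^2 = 2 * 6.674e-11 * 7.238386701e+35 / (3e8)^2 = 1.074e+09

1.074e+09 m


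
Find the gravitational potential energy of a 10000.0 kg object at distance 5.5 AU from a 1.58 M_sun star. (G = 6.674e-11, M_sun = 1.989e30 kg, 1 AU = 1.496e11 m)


M = 1.58 * 1.989e30 kg = 3.14262e+30 kg; r = 5.5 AU * 1.496e11 m/AU = 8.228e+11 m. U = -GM*m/r = -(6.674e-11 * 3.14262e+30 * 10000.0) / 8.228e+11 = -2.549e+12

-2.549e+12 J


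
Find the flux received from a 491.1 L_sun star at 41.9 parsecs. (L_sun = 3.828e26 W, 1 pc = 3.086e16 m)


F = L / (4*pi*d^2) = 1.880e+29 / (4*pi*(1.293e+18)^2) = 8.948e-09

8.948e-09 W/m^2


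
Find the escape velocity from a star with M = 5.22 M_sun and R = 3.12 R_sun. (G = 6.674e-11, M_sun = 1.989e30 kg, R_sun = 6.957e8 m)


M = 5.22 * 1.989e30 kg = 1.038258e+31 kg; R = 3.12 * 6.957e8 m = 2.170584e+09 m. v_esc = sqrt(2GM/R) = sqrt(2 * 6.674e-11 * 1.038258e+31 / 2.170584e+09) = 799047.2172

799047.2172 m/s


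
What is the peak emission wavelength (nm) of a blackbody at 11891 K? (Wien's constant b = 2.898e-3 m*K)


lam_max = b / T = 2.898e-3 / 11891 = 2.437e-07 m = 243.7137 nm

243.7137 nm


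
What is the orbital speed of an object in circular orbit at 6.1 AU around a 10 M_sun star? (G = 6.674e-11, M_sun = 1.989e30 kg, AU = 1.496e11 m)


v = sqrt(GM/r) = sqrt(6.674e-11 * 1.989e+31 / 9.126e+11) = 38139.9201

38139.9201 m/s


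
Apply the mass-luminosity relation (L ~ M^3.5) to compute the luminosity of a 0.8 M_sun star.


L/L_sun = (M/M_sun)^3.5 = 0.8^3.5 = 0.4579

0.4579 L_sun


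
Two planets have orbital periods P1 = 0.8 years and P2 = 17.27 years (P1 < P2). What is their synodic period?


1/P_syn = |1/P1 - 1/P2| = |1/0.8 - 1/17.27| => P_syn = 0.8389

0.8389 years


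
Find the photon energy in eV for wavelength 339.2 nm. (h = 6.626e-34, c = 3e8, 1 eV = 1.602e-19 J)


E = hc/lambda = 6.626e-34 * 3e8 / 3.392e-07 = 5.860e-19 J = 3.6581 eV

3.6581 eV


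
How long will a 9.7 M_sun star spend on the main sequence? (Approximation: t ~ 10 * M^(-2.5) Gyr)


t = 10 * M^(-2.5) = 10 * 9.7^(-2.5) = 0.0341

0.0341 Gyr


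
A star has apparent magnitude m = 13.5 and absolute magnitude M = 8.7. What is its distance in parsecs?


d = 10^((m - M + 5)/5) = 10^((13.5 - 8.7 + 5)/5) = 91.2011

91.2011 pc


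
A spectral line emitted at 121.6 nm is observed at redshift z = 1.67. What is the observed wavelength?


lam_obs = lam_emit * (1 + z) = 121.6 * (1 + 1.67) = 324.672

324.672 nm


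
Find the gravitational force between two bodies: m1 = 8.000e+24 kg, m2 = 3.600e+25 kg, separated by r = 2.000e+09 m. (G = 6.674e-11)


F = G*m1*m2/r^2 = 6.674e-11 * 8.000e+24 * 3.600e+25 / (2.000e+09)^2 = 6.674e-11 * 2.880e+50 / 4.000e+18 = 4.805e+21

4.805e+21 N


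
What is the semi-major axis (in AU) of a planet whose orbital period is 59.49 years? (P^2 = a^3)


a = P^(2/3) = 59.49^(2/3) = 15.2392

15.2392 AU


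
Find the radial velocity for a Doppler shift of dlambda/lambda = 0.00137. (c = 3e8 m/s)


v = (dlambda/lambda) * c = 0.00137 * 3e8 = 411000.0

411000.0 m/s


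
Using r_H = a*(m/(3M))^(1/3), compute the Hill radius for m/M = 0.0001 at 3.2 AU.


r_H = a * (m/3M)^(1/3) = 3.2 * (0.0001/3)^(1/3) = 0.103

0.103 AU


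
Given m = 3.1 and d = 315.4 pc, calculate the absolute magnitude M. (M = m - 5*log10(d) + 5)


M = m - 5*log10(d) + 5 = 3.1 - 5*log10(315.4) + 5 = -4.3943

-4.3943


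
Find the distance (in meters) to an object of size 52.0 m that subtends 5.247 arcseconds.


D = size / theta_rad, theta_rad = 5.247 * pi/(180*3600) = 2.544e-05, D = 2.044e+06

2.044e+06 m


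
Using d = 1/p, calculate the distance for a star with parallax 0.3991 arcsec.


d = 1/p = 1/0.3991 = 2.5056

2.5056 pc


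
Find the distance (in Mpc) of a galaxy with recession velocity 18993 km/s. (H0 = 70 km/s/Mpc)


d = v / H0 = 18993 / 70 = 271.3286

271.3286 Mpc


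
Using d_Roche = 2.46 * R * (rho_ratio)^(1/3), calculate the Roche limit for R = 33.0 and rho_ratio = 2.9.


d_Roche = 2.46 * 33.0 * 2.9^(1/3) = 115.7662

115.7662


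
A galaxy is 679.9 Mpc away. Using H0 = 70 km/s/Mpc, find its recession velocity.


v = H0 * d = 70 * 679.9 = 47593.0

47593.0 km/s


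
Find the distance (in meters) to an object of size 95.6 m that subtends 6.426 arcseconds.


D = size / theta_rad, theta_rad = 6.426 * pi/(180*3600) = 3.115e-05, D = 3.069e+06

3.069e+06 m


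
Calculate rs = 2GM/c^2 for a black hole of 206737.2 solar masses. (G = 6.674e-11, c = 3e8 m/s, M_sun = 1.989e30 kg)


M = 206737.2 * 1.989e30 kg = 4.112002908e+35 kg. rs = 2GM/c^2 = 2 * 6.674e-11 * 4.112002908e+35 / (3e8)^2 = 6.099e+08

6.099e+08 m


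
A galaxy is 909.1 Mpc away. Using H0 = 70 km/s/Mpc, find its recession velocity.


v = H0 * d = 70 * 909.1 = 63637.0

63637.0 km/s


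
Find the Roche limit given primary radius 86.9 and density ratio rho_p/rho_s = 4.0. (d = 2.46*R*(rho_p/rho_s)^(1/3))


d_Roche = 2.46 * 86.9 * 4.0^(1/3) = 339.3451

339.3451


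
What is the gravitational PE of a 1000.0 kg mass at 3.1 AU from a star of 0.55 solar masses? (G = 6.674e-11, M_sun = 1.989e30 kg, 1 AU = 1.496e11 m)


M = 0.55 * 1.989e30 kg = 1.09395e+30 kg; r = 3.1 AU * 1.496e11 m/AU = 4.6376e+11 m. U = -GM*m/r = -(6.674e-11 * 1.09395e+30 * 1000.0) / 4.6376e+11 = -1.574e+11

-1.574e+11 J


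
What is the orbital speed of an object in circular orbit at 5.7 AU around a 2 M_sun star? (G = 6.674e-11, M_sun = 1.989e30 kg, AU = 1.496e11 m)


v = sqrt(GM/r) = sqrt(6.674e-11 * 3.978e+30 / 8.527e+11) = 17645.0245

17645.0245 m/s


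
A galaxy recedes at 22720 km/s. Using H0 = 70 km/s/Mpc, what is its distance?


d = v / H0 = 22720 / 70 = 324.5714

324.5714 Mpc


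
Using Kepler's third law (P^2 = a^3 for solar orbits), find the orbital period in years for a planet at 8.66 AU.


P = a^(3/2) = 8.66^1.5 = 25.4845

25.4845 years


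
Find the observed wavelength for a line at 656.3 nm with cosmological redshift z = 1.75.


lam_obs = lam_emit * (1 + z) = 656.3 * (1 + 1.75) = 1804.825

1804.825 nm


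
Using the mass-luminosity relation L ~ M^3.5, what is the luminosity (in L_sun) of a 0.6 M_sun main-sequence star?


L/L_sun = (M/M_sun)^3.5 = 0.6^3.5 = 0.1673

0.1673 L_sun


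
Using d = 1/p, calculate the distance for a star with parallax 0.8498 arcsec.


d = 1/p = 1/0.8498 = 1.1767

1.1767 pc


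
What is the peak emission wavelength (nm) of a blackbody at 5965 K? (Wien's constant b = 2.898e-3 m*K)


lam_max = b / T = 2.898e-3 / 5965 = 4.858e-07 m = 485.834 nm

485.834 nm


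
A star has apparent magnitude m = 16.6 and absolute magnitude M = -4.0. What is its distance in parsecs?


d = 10^((m - M + 5)/5) = 10^((16.6 - -4.0 + 5)/5) = 131825.6739

131825.6739 pc


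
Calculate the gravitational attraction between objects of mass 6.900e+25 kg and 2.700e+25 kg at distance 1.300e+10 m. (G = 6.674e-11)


F = G*m1*m2/r^2 = 6.674e-11 * 6.900e+25 * 2.700e+25 / (1.300e+10)^2 = 6.674e-11 * 1.863e+51 / 1.690e+20 = 7.357e+20

7.357e+20 N


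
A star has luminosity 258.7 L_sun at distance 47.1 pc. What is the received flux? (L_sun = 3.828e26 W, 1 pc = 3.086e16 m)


F = L / (4*pi*d^2) = 9.903e+28 / (4*pi*(1.454e+18)^2) = 3.730e-09

3.730e-09 W/m^2


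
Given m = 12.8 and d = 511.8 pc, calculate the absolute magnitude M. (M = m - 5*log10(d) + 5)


M = m - 5*log10(d) + 5 = 12.8 - 5*log10(511.8) + 5 = 4.2545

4.2545


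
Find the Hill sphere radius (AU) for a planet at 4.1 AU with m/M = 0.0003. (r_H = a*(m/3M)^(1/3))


r_H = a * (m/3M)^(1/3) = 4.1 * (0.0003/3)^(1/3) = 0.1903

0.1903 AU


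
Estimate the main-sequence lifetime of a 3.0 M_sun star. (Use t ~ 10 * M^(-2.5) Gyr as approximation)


t = 10 * M^(-2.5) = 10 * 3.0^(-2.5) = 0.6415

0.6415 Gyr


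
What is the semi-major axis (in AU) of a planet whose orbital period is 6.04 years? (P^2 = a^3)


a = P^(2/3) = 6.04^(2/3) = 3.3166

3.3166 AU


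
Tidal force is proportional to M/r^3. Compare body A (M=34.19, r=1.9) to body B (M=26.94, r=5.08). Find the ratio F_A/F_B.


Ratio = (M1/r1^3) / (M2/r2^3) = (34.19/1.9^3) / (26.94/5.08^3) = 24.2567

24.2567


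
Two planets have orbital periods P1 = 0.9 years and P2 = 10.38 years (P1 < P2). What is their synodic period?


1/P_syn = |1/P1 - 1/P2| = |1/0.9 - 1/10.38| => P_syn = 0.9854

0.9854 years


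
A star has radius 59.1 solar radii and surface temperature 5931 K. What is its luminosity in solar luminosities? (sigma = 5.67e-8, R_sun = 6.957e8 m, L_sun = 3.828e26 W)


R = 59.1 * 6.957e8 m = 4.111587e+10 m. L = 4*pi*R^2*sigma*T^4 = 4*pi*(4.111587e+10)^2 * 5.67e-8 * 5931^4 = 1.490471196e+30 W. L/L_sun = 1.490471196e+30 / 3.828e26 = 3893.6029

3893.6029 L_sun


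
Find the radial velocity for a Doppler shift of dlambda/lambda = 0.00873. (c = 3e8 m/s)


v = (dlambda/lambda) * c = 0.00873 * 3e8 = 2.619e+06

2.619e+06 m/s


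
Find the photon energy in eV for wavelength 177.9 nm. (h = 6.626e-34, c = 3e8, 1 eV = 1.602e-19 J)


E = hc/lambda = 6.626e-34 * 3e8 / 1.779e-07 = 1.117e-18 J = 6.9748 eV

6.9748 eV


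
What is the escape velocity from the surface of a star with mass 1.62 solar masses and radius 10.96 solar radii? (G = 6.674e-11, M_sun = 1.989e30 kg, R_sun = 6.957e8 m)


M = 1.62 * 1.989e30 kg = 3.22218e+30 kg; R = 10.96 * 6.957e8 m = 7.624872e+09 m. v_esc = sqrt(2GM/R) = sqrt(2 * 6.674e-11 * 3.22218e+30 / 7.624872e+09) = 237501.6981

237501.6981 m/s


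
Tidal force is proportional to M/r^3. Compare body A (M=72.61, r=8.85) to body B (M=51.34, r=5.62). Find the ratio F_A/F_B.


Ratio = (M1/r1^3) / (M2/r2^3) = (72.61/8.85^3) / (51.34/5.62^3) = 0.3622

0.3622


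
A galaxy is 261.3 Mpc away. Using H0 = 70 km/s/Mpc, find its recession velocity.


v = H0 * d = 70 * 261.3 = 18291.0

18291.0 km/s


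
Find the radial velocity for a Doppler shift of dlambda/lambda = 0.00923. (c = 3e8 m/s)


v = (dlambda/lambda) * c = 0.00923 * 3e8 = 2.769e+06

2.769e+06 m/s


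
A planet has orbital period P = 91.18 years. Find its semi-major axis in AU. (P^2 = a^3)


a = P^(2/3) = 91.18^(2/3) = 20.2581

20.2581 AU


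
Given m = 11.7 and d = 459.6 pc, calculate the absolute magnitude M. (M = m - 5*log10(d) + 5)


M = m - 5*log10(d) + 5 = 11.7 - 5*log10(459.6) + 5 = 3.3881

3.3881


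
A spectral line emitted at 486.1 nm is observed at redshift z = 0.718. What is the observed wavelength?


lam_obs = lam_emit * (1 + z) = 486.1 * (1 + 0.718) = 835.1198

835.1198 nm


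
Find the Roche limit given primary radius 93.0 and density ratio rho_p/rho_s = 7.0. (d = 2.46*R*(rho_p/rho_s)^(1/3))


d_Roche = 2.46 * 93.0 * 7.0^(1/3) = 437.6404

437.6404


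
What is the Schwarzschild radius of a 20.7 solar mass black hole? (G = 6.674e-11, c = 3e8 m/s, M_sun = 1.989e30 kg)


M = 20.7 * 1.989e30 kg = 4.11723e+31 kg. rs = 2GM/c^2 = 2 * 6.674e-11 * 4.11723e+31 / (3e8)^2 = 61063.0956

61063.0956 m


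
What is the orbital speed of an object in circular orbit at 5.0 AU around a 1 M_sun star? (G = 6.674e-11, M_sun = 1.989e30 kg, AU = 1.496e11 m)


v = sqrt(GM/r) = sqrt(6.674e-11 * 1.989e+30 / 7.480e+11) = 13321.7014

13321.7014 m/s


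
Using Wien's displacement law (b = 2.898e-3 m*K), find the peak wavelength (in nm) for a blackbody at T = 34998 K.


lam_max = b / T = 2.898e-3 / 34998 = 8.280e-08 m = 82.8047 nm

82.8047 nm


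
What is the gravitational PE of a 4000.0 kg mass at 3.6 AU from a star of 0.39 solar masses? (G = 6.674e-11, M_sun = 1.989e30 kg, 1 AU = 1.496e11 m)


M = 0.39 * 1.989e30 kg = 7.7571e+29 kg; r = 3.6 AU * 1.496e11 m/AU = 5.3856e+11 m. U = -GM*m/r = -(6.674e-11 * 7.7571e+29 * 4000.0) / 5.3856e+11 = -3.845e+11

-3.845e+11 J


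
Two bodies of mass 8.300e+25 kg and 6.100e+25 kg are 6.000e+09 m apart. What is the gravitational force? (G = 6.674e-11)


F = G*m1*m2/r^2 = 6.674e-11 * 8.300e+25 * 6.100e+25 / (6.000e+09)^2 = 6.674e-11 * 5.063e+51 / 3.600e+19 = 9.386e+21

9.386e+21 N


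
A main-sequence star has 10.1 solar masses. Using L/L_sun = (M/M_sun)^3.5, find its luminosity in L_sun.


L/L_sun = (M/M_sun)^3.5 = 10.1^3.5 = 3274.3478

3274.3478 L_sun


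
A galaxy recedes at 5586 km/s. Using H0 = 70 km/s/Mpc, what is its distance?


d = v / H0 = 5586 / 70 = 79.8

79.8 Mpc


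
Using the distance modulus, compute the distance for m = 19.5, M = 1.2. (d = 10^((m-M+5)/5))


d = 10^((m - M + 5)/5) = 10^((19.5 - 1.2 + 5)/5) = 45708.819

45708.819 pc


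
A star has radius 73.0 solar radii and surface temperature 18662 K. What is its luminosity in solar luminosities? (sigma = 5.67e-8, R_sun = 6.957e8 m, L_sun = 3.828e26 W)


R = 73.0 * 6.957e8 m = 5.07861e+10 m. L = 4*pi*R^2*sigma*T^4 = 4*pi*(5.07861e+10)^2 * 5.67e-8 * 18662^4 = 2.229027314e+32 W. L/L_sun = 2.229027314e+32 / 3.828e26 = 582295.5365

582295.5365 L_sun


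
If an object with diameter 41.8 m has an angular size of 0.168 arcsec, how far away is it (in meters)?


D = size / theta_rad, theta_rad = 0.168 * pi/(180*3600) = 8.145e-07, D = 5.132e+07

5.132e+07 m


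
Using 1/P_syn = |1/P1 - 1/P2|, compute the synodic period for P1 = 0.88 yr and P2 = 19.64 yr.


1/P_syn = |1/P1 - 1/P2| = |1/0.88 - 1/19.64| => P_syn = 0.9213

0.9213 years


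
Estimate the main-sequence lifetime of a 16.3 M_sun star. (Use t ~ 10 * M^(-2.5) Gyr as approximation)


t = 10 * M^(-2.5) = 10 * 16.3^(-2.5) = 0.0093

0.0093 Gyr


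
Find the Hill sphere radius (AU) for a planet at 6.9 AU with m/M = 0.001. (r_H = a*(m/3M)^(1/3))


r_H = a * (m/3M)^(1/3) = 6.9 * (0.001/3)^(1/3) = 0.4784

0.4784 AU


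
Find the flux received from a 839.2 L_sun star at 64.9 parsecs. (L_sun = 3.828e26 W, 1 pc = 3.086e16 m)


F = L / (4*pi*d^2) = 3.212e+29 / (4*pi*(2.003e+18)^2) = 6.373e-09

6.373e-09 W/m^2


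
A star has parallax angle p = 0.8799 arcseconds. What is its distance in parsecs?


d = 1/p = 1/0.8799 = 1.1365

1.1365 pc


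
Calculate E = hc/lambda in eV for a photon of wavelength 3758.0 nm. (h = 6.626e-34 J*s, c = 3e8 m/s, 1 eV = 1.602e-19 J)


E = hc/lambda = 6.626e-34 * 3e8 / 3.758e-06 = 5.290e-20 J = 0.3302 eV

0.3302 eV


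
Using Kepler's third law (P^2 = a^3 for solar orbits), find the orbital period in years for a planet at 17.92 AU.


P = a^(3/2) = 17.92^1.5 = 75.859

75.859 years


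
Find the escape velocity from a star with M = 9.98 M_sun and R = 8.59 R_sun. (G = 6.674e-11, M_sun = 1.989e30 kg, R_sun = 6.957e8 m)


M = 9.98 * 1.989e30 kg = 1.985022e+31 kg; R = 8.59 * 6.957e8 m = 5.976063e+09 m. v_esc = sqrt(2GM/R) = sqrt(2 * 6.674e-11 * 1.985022e+31 / 5.976063e+09) = 665860.3851

665860.3851 m/s


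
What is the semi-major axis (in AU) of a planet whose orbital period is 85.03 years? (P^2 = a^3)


a = P^(2/3) = 85.03^(2/3) = 19.3367

19.3367 AU


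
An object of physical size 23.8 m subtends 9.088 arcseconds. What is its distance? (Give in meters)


D = size / theta_rad, theta_rad = 9.088 * pi/(180*3600) = 4.406e-05, D = 540174.1185

540174.1185 m


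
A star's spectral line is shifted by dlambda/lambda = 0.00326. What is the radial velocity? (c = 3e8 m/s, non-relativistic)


v = (dlambda/lambda) * c = 0.00326 * 3e8 = 978000.0

978000.0 m/s


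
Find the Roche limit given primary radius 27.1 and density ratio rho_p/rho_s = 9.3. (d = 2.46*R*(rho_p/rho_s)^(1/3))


d_Roche = 2.46 * 27.1 * 9.3^(1/3) = 140.1948

140.1948


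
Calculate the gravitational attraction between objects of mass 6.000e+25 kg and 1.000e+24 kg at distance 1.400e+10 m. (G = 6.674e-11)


F = G*m1*m2/r^2 = 6.674e-11 * 6.000e+25 * 1.000e+24 / (1.400e+10)^2 = 6.674e-11 * 6.000e+49 / 1.960e+20 = 2.043e+19

2.043e+19 N


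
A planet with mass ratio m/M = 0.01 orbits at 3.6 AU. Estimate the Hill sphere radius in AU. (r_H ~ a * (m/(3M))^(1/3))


r_H = a * (m/3M)^(1/3) = 3.6 * (0.01/3)^(1/3) = 0.5378

0.5378 AU


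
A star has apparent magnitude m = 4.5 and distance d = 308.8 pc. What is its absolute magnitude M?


M = m - 5*log10(d) + 5 = 4.5 - 5*log10(308.8) + 5 = -2.9484

-2.9484


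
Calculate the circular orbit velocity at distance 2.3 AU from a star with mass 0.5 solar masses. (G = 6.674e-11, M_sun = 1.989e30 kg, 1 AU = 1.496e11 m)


v = sqrt(GM/r) = sqrt(6.674e-11 * 9.945e+29 / 3.441e+11) = 13888.8338

13888.8338 m/s


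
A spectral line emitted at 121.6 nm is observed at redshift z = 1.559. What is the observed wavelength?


lam_obs = lam_emit * (1 + z) = 121.6 * (1 + 1.559) = 311.1744

311.1744 nm


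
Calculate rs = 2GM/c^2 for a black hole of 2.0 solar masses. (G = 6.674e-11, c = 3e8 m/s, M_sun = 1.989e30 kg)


M = 2.0 * 1.989e30 kg = 3.978e+30 kg. rs = 2GM/c^2 = 2 * 6.674e-11 * 3.978e+30 / (3e8)^2 = 5899.816

5899.816 m


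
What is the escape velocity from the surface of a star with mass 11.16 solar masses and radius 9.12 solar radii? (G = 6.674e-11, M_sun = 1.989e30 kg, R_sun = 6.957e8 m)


M = 11.16 * 1.989e30 kg = 2.219724e+31 kg; R = 9.12 * 6.957e8 m = 6.344784e+09 m. v_esc = sqrt(2GM/R) = sqrt(2 * 6.674e-11 * 2.219724e+31 / 6.344784e+09) = 683359.3909

683359.3909 m/s


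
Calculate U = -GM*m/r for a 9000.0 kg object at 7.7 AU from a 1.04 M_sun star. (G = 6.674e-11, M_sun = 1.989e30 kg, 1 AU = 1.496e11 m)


M = 1.04 * 1.989e30 kg = 2.06856e+30 kg; r = 7.7 AU * 1.496e11 m/AU = 1.15192e+12 m. U = -GM*m/r = -(6.674e-11 * 2.06856e+30 * 9000.0) / 1.15192e+12 = -1.079e+12

-1.079e+12 J


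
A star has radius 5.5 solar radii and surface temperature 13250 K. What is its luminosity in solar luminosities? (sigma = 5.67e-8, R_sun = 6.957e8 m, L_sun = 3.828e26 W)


R = 5.5 * 6.957e8 m = 3.82635e+09 m. L = 4*pi*R^2*sigma*T^4 = 4*pi*(3.82635e+09)^2 * 5.67e-8 * 13250^4 = 3.215331992e+29 W. L/L_sun = 3.215331992e+29 / 3.828e26 = 839.9509

839.9509 L_sun


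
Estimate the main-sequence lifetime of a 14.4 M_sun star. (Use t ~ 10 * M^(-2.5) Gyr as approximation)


t = 10 * M^(-2.5) = 10 * 14.4^(-2.5) = 0.0127

0.0127 Gyr


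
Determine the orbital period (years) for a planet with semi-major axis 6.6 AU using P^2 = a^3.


P = a^(3/2) = 6.6^1.5 = 16.9557

16.9557 years


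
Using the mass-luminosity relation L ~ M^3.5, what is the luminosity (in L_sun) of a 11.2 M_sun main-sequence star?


L/L_sun = (M/M_sun)^3.5 = 11.2^3.5 = 4701.7884

4701.7884 L_sun


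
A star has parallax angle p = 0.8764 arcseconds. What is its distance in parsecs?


d = 1/p = 1/0.8764 = 1.141

1.141 pc


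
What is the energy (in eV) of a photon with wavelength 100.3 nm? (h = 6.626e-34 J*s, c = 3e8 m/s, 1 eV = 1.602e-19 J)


E = hc/lambda = 6.626e-34 * 3e8 / 1.003e-07 = 1.982e-18 J = 12.3711 eV

12.3711 eV


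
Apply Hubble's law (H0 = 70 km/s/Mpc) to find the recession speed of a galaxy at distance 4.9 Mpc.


v = H0 * d = 70 * 4.9 = 343.0

343.0 km/s


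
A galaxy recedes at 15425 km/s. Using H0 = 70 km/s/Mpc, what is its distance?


d = v / H0 = 15425 / 70 = 220.3571

220.3571 Mpc


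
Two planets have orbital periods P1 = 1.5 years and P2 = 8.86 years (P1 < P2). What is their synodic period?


1/P_syn = |1/P1 - 1/P2| = |1/1.5 - 1/8.86| => P_syn = 1.8057

1.8057 years


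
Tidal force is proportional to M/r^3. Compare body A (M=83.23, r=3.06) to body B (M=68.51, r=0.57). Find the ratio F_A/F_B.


Ratio = (M1/r1^3) / (M2/r2^3) = (83.23/3.06^3) / (68.51/0.57^3) = 0.0079

0.0079


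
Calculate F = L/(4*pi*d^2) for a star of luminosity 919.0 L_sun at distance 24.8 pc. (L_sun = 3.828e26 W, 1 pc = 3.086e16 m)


F = L / (4*pi*d^2) = 3.518e+29 / (4*pi*(7.653e+17)^2) = 4.779e-08

4.779e-08 W/m^2


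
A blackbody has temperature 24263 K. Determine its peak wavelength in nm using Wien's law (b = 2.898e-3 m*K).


lam_max = b / T = 2.898e-3 / 24263 = 1.194e-07 m = 119.4411 nm

119.4411 nm


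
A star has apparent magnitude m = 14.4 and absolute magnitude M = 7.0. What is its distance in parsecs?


d = 10^((m - M + 5)/5) = 10^((14.4 - 7.0 + 5)/5) = 301.9952

301.9952 pc


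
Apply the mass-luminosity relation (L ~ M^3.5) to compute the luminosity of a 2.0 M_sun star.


L/L_sun = (M/M_sun)^3.5 = 2.0^3.5 = 11.3137

11.3137 L_sun


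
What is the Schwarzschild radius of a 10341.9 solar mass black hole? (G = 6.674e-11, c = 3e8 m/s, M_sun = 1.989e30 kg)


M = 10341.9 * 1.989e30 kg = 2.05700391e+34 kg. rs = 2GM/c^2 = 2 * 6.674e-11 * 2.05700391e+34 / (3e8)^2 = 3.051e+07

3.051e+07 m


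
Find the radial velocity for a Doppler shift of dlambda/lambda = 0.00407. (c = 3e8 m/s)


v = (dlambda/lambda) * c = 0.00407 * 3e8 = 1.221e+06

1.221e+06 m/s


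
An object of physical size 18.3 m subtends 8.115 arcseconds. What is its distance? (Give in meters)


D = size / theta_rad, theta_rad = 8.115 * pi/(180*3600) = 3.934e-05, D = 465144.295

465144.295 m


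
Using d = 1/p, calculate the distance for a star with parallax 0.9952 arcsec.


d = 1/p = 1/0.9952 = 1.0048

1.0048 pc


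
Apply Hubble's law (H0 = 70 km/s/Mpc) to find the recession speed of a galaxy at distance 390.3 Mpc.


v = H0 * d = 70 * 390.3 = 27321.0

27321.0 km/s


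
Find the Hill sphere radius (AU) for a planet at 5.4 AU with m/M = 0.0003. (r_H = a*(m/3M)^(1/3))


r_H = a * (m/3M)^(1/3) = 5.4 * (0.0003/3)^(1/3) = 0.2506

0.2506 AU


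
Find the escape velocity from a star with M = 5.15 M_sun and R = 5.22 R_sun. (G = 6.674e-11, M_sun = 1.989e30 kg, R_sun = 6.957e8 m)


M = 5.15 * 1.989e30 kg = 1.024335e+31 kg; R = 5.22 * 6.957e8 m = 3.631554e+09 m. v_esc = sqrt(2GM/R) = sqrt(2 * 6.674e-11 * 1.024335e+31 / 3.631554e+09) = 613596.4692

613596.4692 m/s


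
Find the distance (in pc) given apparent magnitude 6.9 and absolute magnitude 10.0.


d = 10^((m - M + 5)/5) = 10^((6.9 - 10.0 + 5)/5) = 2.3988

2.3988 pc


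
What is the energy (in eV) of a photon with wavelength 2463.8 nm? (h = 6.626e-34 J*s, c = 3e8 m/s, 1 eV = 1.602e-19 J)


E = hc/lambda = 6.626e-34 * 3e8 / 2.464e-06 = 8.068e-20 J = 0.5036 eV

0.5036 eV


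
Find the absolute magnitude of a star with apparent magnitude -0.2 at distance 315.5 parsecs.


M = m - 5*log10(d) + 5 = -0.2 - 5*log10(315.5) + 5 = -7.695

-7.695


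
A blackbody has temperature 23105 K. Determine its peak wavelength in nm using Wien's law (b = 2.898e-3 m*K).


lam_max = b / T = 2.898e-3 / 23105 = 1.254e-07 m = 125.4274 nm

125.4274 nm


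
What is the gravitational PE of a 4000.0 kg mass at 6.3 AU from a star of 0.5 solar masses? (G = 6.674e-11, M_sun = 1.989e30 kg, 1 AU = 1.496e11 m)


M = 0.5 * 1.989e30 kg = 9.945e+29 kg; r = 6.3 AU * 1.496e11 m/AU = 9.4248e+11 m. U = -GM*m/r = -(6.674e-11 * 9.945e+29 * 4000.0) / 9.4248e+11 = -2.817e+11

-2.817e+11 J


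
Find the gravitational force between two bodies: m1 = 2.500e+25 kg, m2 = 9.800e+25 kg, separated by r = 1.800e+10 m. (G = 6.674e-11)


F = G*m1*m2/r^2 = 6.674e-11 * 2.500e+25 * 9.800e+25 / (1.800e+10)^2 = 6.674e-11 * 2.450e+51 / 3.240e+20 = 5.047e+20

5.047e+20 N


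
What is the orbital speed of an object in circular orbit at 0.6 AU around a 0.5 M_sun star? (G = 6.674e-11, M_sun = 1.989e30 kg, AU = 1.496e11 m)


v = sqrt(GM/r) = sqrt(6.674e-11 * 9.945e+29 / 8.976e+10) = 27192.809

27192.809 m/s


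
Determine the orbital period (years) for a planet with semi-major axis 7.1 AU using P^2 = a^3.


P = a^(3/2) = 7.1^1.5 = 18.9185

18.9185 years


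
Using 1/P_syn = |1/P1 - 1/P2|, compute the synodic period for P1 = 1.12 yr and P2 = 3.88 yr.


1/P_syn = |1/P1 - 1/P2| = |1/1.12 - 1/3.88| => P_syn = 1.5745

1.5745 years


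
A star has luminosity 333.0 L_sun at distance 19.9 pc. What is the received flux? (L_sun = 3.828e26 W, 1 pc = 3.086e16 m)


F = L / (4*pi*d^2) = 1.275e+29 / (4*pi*(6.141e+17)^2) = 2.690e-08

2.690e-08 W/m^2


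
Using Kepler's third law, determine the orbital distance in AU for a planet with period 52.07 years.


a = P^(2/3) = 52.07^(2/3) = 13.9441

13.9441 AU


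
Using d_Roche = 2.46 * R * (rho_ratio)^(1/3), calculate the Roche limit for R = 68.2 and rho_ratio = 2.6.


d_Roche = 2.46 * 68.2 * 2.6^(1/3) = 230.6981

230.6981


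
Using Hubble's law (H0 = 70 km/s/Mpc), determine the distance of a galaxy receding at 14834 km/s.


d = v / H0 = 14834 / 70 = 211.9143

211.9143 Mpc
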